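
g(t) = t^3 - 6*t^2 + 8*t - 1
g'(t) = 3*t^2 - 12*t + 8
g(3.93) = -1.53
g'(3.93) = 7.17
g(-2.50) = -74.12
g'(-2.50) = 56.75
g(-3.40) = -136.86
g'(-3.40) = 83.48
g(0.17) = 0.19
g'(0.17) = 6.05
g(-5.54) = -399.50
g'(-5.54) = 166.55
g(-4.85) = -295.02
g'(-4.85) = 136.77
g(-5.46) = -386.32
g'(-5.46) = 162.95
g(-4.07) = -200.37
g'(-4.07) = 106.53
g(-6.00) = -481.00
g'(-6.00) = 188.00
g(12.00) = 959.00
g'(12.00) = 296.00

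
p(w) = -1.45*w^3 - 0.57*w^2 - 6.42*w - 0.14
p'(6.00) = -169.86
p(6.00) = -372.38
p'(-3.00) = -42.15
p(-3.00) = 53.14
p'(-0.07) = -6.36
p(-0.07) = 0.31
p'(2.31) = -32.27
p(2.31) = -35.89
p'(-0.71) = -7.80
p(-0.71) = 4.65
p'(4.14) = -85.70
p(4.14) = -139.38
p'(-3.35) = -51.42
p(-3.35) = 69.48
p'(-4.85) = -103.21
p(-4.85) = 183.01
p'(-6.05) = -158.74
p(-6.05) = 338.93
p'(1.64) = -19.99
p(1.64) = -18.60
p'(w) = -4.35*w^2 - 1.14*w - 6.42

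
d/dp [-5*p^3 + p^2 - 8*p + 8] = -15*p^2 + 2*p - 8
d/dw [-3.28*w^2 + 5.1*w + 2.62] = 5.1 - 6.56*w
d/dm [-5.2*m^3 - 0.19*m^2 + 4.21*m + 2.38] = -15.6*m^2 - 0.38*m + 4.21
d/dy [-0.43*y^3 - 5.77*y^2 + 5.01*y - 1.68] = -1.29*y^2 - 11.54*y + 5.01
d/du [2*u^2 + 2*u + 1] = 4*u + 2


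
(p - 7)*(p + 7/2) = p^2 - 7*p/2 - 49/2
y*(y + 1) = y^2 + y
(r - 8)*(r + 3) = r^2 - 5*r - 24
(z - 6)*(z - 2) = z^2 - 8*z + 12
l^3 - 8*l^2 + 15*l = l*(l - 5)*(l - 3)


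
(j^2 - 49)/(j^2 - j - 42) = (j + 7)/(j + 6)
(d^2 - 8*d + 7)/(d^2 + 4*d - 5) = (d - 7)/(d + 5)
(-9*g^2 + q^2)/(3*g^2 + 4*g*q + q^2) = (-3*g + q)/(g + q)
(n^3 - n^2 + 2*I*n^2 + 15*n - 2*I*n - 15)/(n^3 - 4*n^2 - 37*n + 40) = (n^2 + 2*I*n + 15)/(n^2 - 3*n - 40)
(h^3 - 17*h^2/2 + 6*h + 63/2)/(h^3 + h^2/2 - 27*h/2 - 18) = (h^2 - 10*h + 21)/(h^2 - h - 12)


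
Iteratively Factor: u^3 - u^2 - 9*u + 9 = (u + 3)*(u^2 - 4*u + 3) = (u - 1)*(u + 3)*(u - 3)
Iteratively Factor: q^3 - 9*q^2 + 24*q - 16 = (q - 1)*(q^2 - 8*q + 16) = (q - 4)*(q - 1)*(q - 4)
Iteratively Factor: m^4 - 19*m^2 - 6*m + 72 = (m - 2)*(m^3 + 2*m^2 - 15*m - 36) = (m - 2)*(m + 3)*(m^2 - m - 12) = (m - 4)*(m - 2)*(m + 3)*(m + 3)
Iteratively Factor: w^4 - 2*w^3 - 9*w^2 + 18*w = (w - 3)*(w^3 + w^2 - 6*w) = (w - 3)*(w - 2)*(w^2 + 3*w) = (w - 3)*(w - 2)*(w + 3)*(w)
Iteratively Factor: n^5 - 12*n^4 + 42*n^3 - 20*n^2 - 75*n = (n)*(n^4 - 12*n^3 + 42*n^2 - 20*n - 75) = n*(n - 5)*(n^3 - 7*n^2 + 7*n + 15) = n*(n - 5)^2*(n^2 - 2*n - 3) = n*(n - 5)^2*(n - 3)*(n + 1)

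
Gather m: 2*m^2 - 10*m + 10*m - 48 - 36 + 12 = 2*m^2 - 72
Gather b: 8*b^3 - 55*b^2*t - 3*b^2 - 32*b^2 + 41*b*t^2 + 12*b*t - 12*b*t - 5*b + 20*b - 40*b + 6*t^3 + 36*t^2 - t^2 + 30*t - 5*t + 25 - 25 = 8*b^3 + b^2*(-55*t - 35) + b*(41*t^2 - 25) + 6*t^3 + 35*t^2 + 25*t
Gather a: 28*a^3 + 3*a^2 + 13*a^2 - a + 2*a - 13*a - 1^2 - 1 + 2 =28*a^3 + 16*a^2 - 12*a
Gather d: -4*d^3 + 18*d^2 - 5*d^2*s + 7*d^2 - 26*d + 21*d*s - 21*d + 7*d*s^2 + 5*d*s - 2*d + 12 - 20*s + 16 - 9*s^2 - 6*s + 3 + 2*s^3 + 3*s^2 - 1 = -4*d^3 + d^2*(25 - 5*s) + d*(7*s^2 + 26*s - 49) + 2*s^3 - 6*s^2 - 26*s + 30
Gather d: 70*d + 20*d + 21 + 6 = 90*d + 27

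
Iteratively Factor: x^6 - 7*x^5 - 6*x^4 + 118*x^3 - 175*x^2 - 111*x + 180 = (x - 5)*(x^5 - 2*x^4 - 16*x^3 + 38*x^2 + 15*x - 36) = (x - 5)*(x + 4)*(x^4 - 6*x^3 + 8*x^2 + 6*x - 9) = (x - 5)*(x - 3)*(x + 4)*(x^3 - 3*x^2 - x + 3) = (x - 5)*(x - 3)^2*(x + 4)*(x^2 - 1) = (x - 5)*(x - 3)^2*(x + 1)*(x + 4)*(x - 1)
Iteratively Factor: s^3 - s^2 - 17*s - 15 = (s + 1)*(s^2 - 2*s - 15) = (s - 5)*(s + 1)*(s + 3)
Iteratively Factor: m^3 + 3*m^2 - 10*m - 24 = (m + 2)*(m^2 + m - 12) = (m - 3)*(m + 2)*(m + 4)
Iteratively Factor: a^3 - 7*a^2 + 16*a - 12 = (a - 3)*(a^2 - 4*a + 4) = (a - 3)*(a - 2)*(a - 2)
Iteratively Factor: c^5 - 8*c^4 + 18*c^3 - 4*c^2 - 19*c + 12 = (c - 1)*(c^4 - 7*c^3 + 11*c^2 + 7*c - 12) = (c - 1)^2*(c^3 - 6*c^2 + 5*c + 12) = (c - 3)*(c - 1)^2*(c^2 - 3*c - 4) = (c - 4)*(c - 3)*(c - 1)^2*(c + 1)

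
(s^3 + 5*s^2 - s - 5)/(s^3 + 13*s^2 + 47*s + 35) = (s - 1)/(s + 7)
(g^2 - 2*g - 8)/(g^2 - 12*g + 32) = (g + 2)/(g - 8)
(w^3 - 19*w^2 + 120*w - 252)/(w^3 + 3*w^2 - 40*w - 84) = (w^2 - 13*w + 42)/(w^2 + 9*w + 14)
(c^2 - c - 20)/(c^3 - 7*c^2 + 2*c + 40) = (c + 4)/(c^2 - 2*c - 8)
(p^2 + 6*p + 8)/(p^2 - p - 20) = (p + 2)/(p - 5)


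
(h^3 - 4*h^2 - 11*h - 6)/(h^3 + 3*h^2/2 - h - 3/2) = 2*(h^2 - 5*h - 6)/(2*h^2 + h - 3)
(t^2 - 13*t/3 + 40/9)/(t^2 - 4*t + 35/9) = (3*t - 8)/(3*t - 7)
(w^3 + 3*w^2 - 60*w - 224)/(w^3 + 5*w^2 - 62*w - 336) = (w + 4)/(w + 6)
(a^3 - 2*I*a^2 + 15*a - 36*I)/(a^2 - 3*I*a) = a + I + 12/a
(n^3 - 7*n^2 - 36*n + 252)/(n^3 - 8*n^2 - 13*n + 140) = (n^2 - 36)/(n^2 - n - 20)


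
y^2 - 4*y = y*(y - 4)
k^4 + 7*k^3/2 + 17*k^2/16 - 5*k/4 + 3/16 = (k - 1/4)^2*(k + 1)*(k + 3)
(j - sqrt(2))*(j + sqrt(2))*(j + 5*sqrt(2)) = j^3 + 5*sqrt(2)*j^2 - 2*j - 10*sqrt(2)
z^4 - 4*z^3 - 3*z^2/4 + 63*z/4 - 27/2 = (z - 3)*(z - 3/2)^2*(z + 2)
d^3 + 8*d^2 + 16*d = d*(d + 4)^2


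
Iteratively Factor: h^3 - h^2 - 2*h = (h + 1)*(h^2 - 2*h) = h*(h + 1)*(h - 2)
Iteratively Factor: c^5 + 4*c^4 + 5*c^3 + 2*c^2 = (c)*(c^4 + 4*c^3 + 5*c^2 + 2*c) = c^2*(c^3 + 4*c^2 + 5*c + 2) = c^2*(c + 1)*(c^2 + 3*c + 2) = c^2*(c + 1)^2*(c + 2)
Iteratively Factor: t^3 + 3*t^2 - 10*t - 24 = (t - 3)*(t^2 + 6*t + 8) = (t - 3)*(t + 2)*(t + 4)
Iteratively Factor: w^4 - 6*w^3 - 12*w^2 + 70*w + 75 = (w - 5)*(w^3 - w^2 - 17*w - 15) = (w - 5)^2*(w^2 + 4*w + 3) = (w - 5)^2*(w + 1)*(w + 3)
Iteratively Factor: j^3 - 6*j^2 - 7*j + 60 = (j - 4)*(j^2 - 2*j - 15) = (j - 5)*(j - 4)*(j + 3)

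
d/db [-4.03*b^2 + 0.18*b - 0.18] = 0.18 - 8.06*b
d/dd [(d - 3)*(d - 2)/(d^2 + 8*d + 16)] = (13*d - 32)/(d^3 + 12*d^2 + 48*d + 64)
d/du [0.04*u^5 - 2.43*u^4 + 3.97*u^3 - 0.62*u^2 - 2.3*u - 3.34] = 0.2*u^4 - 9.72*u^3 + 11.91*u^2 - 1.24*u - 2.3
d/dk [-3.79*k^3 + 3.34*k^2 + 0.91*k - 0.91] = -11.37*k^2 + 6.68*k + 0.91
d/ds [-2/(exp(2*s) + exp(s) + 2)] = (4*exp(s) + 2)*exp(s)/(exp(2*s) + exp(s) + 2)^2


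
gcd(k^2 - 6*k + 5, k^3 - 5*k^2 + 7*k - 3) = k - 1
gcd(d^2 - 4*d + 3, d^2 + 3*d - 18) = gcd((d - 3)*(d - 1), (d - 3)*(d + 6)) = d - 3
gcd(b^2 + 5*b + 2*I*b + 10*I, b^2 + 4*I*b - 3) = 1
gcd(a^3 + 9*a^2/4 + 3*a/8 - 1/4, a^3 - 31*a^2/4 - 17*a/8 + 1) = a^2 + a/4 - 1/8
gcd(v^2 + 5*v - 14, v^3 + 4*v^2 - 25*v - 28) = v + 7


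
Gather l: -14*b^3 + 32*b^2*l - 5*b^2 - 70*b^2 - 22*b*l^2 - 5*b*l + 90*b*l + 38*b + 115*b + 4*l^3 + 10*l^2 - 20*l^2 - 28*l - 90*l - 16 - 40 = -14*b^3 - 75*b^2 + 153*b + 4*l^3 + l^2*(-22*b - 10) + l*(32*b^2 + 85*b - 118) - 56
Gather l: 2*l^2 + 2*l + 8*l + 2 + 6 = 2*l^2 + 10*l + 8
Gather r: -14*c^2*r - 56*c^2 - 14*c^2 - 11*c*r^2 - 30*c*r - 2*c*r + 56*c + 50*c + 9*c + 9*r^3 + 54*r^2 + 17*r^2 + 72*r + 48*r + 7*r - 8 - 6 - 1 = -70*c^2 + 115*c + 9*r^3 + r^2*(71 - 11*c) + r*(-14*c^2 - 32*c + 127) - 15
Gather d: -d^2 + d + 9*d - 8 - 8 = -d^2 + 10*d - 16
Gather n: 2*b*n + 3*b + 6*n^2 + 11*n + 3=3*b + 6*n^2 + n*(2*b + 11) + 3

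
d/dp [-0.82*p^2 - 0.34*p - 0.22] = -1.64*p - 0.34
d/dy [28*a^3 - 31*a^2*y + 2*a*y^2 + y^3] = -31*a^2 + 4*a*y + 3*y^2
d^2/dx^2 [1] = 0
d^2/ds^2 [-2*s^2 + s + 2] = -4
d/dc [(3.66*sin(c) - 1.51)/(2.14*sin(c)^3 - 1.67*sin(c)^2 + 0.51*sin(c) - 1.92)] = (-15.6648*sin(c)^3 + 15.8064*sin(c)^2 - 5.0434*sin(c) - 6.2571)*cos(c)/(4.5796*sin(c)^6 - 7.1476*sin(c)^5 + 4.9717*sin(c)^4 - 9.921*sin(c)^3 + 6.6729*sin(c)^2 - 1.9584*sin(c) + 3.6864)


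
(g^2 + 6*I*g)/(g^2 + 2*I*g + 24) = g/(g - 4*I)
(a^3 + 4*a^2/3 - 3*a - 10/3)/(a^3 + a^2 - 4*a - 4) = (a - 5/3)/(a - 2)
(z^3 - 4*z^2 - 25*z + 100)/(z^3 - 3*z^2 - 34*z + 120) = (z + 5)/(z + 6)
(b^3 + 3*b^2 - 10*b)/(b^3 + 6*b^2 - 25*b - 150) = b*(b - 2)/(b^2 + b - 30)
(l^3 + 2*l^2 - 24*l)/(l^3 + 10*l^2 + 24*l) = (l - 4)/(l + 4)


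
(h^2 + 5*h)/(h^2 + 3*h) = (h + 5)/(h + 3)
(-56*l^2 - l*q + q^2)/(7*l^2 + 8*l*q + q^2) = (-8*l + q)/(l + q)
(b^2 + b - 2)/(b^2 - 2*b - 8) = (b - 1)/(b - 4)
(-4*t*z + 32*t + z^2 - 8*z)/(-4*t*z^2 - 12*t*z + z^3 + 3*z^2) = (z - 8)/(z*(z + 3))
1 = 1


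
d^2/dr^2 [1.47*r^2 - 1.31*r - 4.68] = 2.94000000000000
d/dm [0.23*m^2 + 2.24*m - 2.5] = 0.46*m + 2.24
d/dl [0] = 0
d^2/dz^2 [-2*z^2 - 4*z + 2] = -4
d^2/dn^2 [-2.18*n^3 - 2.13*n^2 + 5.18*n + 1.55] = -13.08*n - 4.26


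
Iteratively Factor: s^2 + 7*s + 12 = (s + 4)*(s + 3)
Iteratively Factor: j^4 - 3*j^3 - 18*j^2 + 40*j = (j + 4)*(j^3 - 7*j^2 + 10*j) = (j - 2)*(j + 4)*(j^2 - 5*j) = j*(j - 2)*(j + 4)*(j - 5)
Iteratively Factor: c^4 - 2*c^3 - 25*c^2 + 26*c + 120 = (c + 2)*(c^3 - 4*c^2 - 17*c + 60) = (c - 5)*(c + 2)*(c^2 + c - 12) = (c - 5)*(c + 2)*(c + 4)*(c - 3)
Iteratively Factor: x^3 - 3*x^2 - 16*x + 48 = (x + 4)*(x^2 - 7*x + 12) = (x - 3)*(x + 4)*(x - 4)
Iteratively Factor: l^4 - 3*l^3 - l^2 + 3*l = (l + 1)*(l^3 - 4*l^2 + 3*l) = (l - 3)*(l + 1)*(l^2 - l) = (l - 3)*(l - 1)*(l + 1)*(l)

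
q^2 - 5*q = q*(q - 5)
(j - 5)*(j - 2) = j^2 - 7*j + 10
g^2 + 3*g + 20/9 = (g + 4/3)*(g + 5/3)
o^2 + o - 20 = (o - 4)*(o + 5)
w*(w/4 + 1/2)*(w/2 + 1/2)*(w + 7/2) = w^4/8 + 13*w^3/16 + 25*w^2/16 + 7*w/8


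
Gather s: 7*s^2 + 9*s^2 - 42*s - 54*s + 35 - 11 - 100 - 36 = 16*s^2 - 96*s - 112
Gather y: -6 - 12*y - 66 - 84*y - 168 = -96*y - 240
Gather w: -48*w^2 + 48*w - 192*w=-48*w^2 - 144*w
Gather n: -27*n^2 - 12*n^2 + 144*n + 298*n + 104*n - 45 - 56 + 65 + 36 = -39*n^2 + 546*n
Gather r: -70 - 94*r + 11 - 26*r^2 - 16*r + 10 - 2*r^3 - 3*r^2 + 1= -2*r^3 - 29*r^2 - 110*r - 48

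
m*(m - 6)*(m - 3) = m^3 - 9*m^2 + 18*m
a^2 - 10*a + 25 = (a - 5)^2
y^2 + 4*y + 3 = (y + 1)*(y + 3)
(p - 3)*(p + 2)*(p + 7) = p^3 + 6*p^2 - 13*p - 42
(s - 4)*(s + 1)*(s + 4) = s^3 + s^2 - 16*s - 16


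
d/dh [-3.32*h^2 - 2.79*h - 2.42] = -6.64*h - 2.79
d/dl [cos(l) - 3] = -sin(l)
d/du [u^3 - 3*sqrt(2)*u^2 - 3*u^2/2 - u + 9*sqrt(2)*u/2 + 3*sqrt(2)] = 3*u^2 - 6*sqrt(2)*u - 3*u - 1 + 9*sqrt(2)/2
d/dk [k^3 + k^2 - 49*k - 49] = 3*k^2 + 2*k - 49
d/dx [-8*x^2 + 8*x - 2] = 8 - 16*x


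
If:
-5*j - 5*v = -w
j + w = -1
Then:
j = -w - 1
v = 6*w/5 + 1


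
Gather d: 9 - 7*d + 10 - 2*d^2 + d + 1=-2*d^2 - 6*d + 20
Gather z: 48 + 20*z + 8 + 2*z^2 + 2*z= 2*z^2 + 22*z + 56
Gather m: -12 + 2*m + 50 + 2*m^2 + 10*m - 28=2*m^2 + 12*m + 10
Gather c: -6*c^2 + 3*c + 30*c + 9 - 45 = -6*c^2 + 33*c - 36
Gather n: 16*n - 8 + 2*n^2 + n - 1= 2*n^2 + 17*n - 9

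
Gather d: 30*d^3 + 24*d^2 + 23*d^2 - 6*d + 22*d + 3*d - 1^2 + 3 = 30*d^3 + 47*d^2 + 19*d + 2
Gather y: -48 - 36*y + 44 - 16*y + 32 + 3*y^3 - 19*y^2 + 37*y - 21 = 3*y^3 - 19*y^2 - 15*y + 7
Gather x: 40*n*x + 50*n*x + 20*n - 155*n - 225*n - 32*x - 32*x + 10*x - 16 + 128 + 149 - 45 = -360*n + x*(90*n - 54) + 216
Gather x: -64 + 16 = -48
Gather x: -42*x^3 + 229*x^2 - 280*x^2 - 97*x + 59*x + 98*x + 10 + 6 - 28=-42*x^3 - 51*x^2 + 60*x - 12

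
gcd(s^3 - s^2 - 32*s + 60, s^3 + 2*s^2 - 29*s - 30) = s^2 + s - 30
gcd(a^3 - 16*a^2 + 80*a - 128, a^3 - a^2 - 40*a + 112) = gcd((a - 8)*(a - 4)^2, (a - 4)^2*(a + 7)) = a^2 - 8*a + 16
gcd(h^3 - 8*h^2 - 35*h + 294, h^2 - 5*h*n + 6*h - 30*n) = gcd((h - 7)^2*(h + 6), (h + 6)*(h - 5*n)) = h + 6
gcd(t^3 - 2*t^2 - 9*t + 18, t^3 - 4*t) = t - 2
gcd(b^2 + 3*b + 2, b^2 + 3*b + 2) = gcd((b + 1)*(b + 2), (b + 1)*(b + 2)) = b^2 + 3*b + 2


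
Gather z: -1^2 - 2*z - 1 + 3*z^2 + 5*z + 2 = 3*z^2 + 3*z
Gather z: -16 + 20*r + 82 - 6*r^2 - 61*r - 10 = -6*r^2 - 41*r + 56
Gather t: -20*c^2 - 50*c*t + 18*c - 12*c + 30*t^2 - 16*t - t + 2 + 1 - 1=-20*c^2 + 6*c + 30*t^2 + t*(-50*c - 17) + 2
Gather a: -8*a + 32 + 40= 72 - 8*a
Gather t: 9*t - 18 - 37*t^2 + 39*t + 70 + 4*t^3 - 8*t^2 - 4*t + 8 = 4*t^3 - 45*t^2 + 44*t + 60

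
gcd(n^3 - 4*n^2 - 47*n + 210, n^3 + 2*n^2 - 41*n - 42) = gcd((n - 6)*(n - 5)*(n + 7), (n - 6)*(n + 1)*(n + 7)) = n^2 + n - 42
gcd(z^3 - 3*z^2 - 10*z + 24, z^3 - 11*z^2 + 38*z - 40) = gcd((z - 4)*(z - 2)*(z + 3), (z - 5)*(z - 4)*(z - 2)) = z^2 - 6*z + 8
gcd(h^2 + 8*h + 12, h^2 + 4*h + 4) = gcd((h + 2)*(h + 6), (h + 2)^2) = h + 2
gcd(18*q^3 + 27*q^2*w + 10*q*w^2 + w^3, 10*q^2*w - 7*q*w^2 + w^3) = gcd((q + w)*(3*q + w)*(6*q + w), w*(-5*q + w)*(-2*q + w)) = 1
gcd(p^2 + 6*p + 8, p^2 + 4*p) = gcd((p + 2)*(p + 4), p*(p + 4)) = p + 4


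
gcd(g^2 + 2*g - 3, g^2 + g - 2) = g - 1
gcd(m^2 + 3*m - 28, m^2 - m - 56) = m + 7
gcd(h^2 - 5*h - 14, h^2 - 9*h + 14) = h - 7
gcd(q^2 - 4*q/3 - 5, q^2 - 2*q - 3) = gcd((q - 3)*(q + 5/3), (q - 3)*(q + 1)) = q - 3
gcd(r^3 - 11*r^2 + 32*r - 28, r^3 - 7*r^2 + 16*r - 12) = r^2 - 4*r + 4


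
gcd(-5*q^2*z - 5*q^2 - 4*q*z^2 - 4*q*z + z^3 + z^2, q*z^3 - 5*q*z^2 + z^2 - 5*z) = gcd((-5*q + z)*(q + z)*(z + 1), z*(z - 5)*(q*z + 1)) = 1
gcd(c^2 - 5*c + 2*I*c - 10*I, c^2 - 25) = c - 5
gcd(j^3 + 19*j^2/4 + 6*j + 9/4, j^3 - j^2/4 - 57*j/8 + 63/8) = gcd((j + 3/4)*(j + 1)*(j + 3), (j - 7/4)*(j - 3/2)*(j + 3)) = j + 3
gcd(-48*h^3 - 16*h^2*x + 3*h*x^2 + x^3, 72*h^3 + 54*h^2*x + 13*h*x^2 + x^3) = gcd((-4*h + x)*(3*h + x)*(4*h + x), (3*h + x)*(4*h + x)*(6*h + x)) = 12*h^2 + 7*h*x + x^2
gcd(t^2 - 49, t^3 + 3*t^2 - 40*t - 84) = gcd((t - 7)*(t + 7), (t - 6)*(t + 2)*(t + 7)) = t + 7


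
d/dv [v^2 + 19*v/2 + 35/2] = 2*v + 19/2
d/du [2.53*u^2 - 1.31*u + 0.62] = 5.06*u - 1.31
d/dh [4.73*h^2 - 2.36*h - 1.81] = 9.46*h - 2.36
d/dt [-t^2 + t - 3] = 1 - 2*t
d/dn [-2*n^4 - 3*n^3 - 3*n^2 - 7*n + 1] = -8*n^3 - 9*n^2 - 6*n - 7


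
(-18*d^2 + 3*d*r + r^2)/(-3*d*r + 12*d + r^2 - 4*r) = (6*d + r)/(r - 4)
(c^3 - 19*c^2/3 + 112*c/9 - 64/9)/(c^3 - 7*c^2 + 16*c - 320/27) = 3*(c - 1)/(3*c - 5)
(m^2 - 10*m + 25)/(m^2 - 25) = (m - 5)/(m + 5)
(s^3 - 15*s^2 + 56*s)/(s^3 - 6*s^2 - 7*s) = (s - 8)/(s + 1)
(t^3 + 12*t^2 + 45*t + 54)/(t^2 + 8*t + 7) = (t^3 + 12*t^2 + 45*t + 54)/(t^2 + 8*t + 7)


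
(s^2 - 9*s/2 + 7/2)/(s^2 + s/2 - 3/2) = (2*s - 7)/(2*s + 3)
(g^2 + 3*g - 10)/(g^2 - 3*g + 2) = (g + 5)/(g - 1)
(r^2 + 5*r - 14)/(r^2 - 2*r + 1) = (r^2 + 5*r - 14)/(r^2 - 2*r + 1)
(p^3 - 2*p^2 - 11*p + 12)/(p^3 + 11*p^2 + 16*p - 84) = (p^3 - 2*p^2 - 11*p + 12)/(p^3 + 11*p^2 + 16*p - 84)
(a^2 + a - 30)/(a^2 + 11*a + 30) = (a - 5)/(a + 5)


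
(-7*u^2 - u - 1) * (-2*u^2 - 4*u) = 14*u^4 + 30*u^3 + 6*u^2 + 4*u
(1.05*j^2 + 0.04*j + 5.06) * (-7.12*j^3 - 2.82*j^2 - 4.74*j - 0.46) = -7.476*j^5 - 3.2458*j^4 - 41.117*j^3 - 14.9418*j^2 - 24.0028*j - 2.3276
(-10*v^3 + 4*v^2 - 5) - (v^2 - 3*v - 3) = -10*v^3 + 3*v^2 + 3*v - 2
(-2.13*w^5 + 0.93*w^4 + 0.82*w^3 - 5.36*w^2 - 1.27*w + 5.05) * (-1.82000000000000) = 3.8766*w^5 - 1.6926*w^4 - 1.4924*w^3 + 9.7552*w^2 + 2.3114*w - 9.191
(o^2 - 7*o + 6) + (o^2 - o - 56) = 2*o^2 - 8*o - 50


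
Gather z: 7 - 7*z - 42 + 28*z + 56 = 21*z + 21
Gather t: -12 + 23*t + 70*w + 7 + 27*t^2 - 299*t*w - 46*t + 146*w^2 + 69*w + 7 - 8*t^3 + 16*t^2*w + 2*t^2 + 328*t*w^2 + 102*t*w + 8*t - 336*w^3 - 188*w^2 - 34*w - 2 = -8*t^3 + t^2*(16*w + 29) + t*(328*w^2 - 197*w - 15) - 336*w^3 - 42*w^2 + 105*w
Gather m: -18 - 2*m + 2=-2*m - 16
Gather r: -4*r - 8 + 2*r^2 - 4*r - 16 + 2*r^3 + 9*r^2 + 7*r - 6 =2*r^3 + 11*r^2 - r - 30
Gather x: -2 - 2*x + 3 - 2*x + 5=6 - 4*x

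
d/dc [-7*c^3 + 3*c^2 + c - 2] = -21*c^2 + 6*c + 1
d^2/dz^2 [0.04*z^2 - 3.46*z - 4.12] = 0.0800000000000000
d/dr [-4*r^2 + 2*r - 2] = 2 - 8*r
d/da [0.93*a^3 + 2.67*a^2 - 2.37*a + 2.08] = 2.79*a^2 + 5.34*a - 2.37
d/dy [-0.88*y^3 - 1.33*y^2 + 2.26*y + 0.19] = -2.64*y^2 - 2.66*y + 2.26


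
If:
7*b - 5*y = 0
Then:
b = 5*y/7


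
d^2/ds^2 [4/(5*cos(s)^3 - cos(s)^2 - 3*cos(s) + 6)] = 4*((3*cos(s) - 8*cos(2*s) + 45*cos(3*s))*(5*cos(s)^3 - cos(s)^2 - 3*cos(s) + 6)/4 + 2*(-15*cos(s)^2 + 2*cos(s) + 3)^2*sin(s)^2)/(5*cos(s)^3 - cos(s)^2 - 3*cos(s) + 6)^3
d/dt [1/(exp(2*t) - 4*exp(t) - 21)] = 2*(2 - exp(t))*exp(t)/(-exp(2*t) + 4*exp(t) + 21)^2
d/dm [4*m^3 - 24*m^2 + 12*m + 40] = 12*m^2 - 48*m + 12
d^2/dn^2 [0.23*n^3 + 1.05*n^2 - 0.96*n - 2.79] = 1.38*n + 2.1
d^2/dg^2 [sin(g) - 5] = -sin(g)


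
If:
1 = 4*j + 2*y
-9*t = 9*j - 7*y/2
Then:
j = 1/4 - y/2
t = 8*y/9 - 1/4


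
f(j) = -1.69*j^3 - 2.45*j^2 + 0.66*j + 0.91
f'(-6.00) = -152.46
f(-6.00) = 273.79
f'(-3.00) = -30.27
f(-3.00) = 22.51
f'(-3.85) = -55.63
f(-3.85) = 58.50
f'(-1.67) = -5.30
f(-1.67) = 0.85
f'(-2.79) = -25.13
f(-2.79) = 16.70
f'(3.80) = -91.17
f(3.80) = -124.69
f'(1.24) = -13.21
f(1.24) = -5.26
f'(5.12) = -157.34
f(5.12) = -286.76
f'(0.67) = -4.90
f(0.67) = -0.26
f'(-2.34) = -15.64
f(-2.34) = 7.60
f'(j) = -5.07*j^2 - 4.9*j + 0.66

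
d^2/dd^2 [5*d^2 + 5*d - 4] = 10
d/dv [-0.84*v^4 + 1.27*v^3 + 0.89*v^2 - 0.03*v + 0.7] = -3.36*v^3 + 3.81*v^2 + 1.78*v - 0.03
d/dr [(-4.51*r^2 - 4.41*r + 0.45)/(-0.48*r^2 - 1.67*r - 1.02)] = (5.4149*r^2 + 9.6324*r + 5.2497)/(0.2304*r^4 + 1.6032*r^3 + 3.7681*r^2 + 3.4068*r + 1.0404)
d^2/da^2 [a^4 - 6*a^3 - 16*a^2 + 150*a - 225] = 12*a^2 - 36*a - 32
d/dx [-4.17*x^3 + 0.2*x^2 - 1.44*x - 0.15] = -12.51*x^2 + 0.4*x - 1.44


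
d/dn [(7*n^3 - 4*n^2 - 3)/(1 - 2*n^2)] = n*(-14*n^3 + 21*n - 20)/(4*n^4 - 4*n^2 + 1)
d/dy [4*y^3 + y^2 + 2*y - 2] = 12*y^2 + 2*y + 2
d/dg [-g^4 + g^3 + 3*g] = -4*g^3 + 3*g^2 + 3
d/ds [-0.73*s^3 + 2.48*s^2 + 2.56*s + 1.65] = -2.19*s^2 + 4.96*s + 2.56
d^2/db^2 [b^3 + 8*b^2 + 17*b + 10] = 6*b + 16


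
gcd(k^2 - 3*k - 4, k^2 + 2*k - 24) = k - 4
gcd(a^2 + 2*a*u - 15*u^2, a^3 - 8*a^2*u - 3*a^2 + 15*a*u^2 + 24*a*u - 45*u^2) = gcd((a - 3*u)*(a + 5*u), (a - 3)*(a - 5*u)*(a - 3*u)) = -a + 3*u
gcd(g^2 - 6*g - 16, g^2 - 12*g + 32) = g - 8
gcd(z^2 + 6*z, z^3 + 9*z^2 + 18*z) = z^2 + 6*z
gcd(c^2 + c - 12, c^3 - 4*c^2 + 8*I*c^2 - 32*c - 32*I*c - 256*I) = c + 4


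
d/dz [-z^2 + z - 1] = 1 - 2*z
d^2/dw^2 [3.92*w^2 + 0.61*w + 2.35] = 7.84000000000000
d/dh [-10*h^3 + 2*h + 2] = 2 - 30*h^2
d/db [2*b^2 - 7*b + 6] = 4*b - 7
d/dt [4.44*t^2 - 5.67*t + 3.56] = 8.88*t - 5.67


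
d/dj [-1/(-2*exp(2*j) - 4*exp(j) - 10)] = -(exp(j) + 1)*exp(j)/(exp(2*j) + 2*exp(j) + 5)^2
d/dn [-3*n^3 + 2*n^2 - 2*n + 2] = -9*n^2 + 4*n - 2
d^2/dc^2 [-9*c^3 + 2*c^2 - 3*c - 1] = 4 - 54*c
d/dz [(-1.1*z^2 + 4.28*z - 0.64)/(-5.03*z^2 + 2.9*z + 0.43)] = (18.3384*z^2 - 7.3844*z + 3.6964)/(25.3009*z^4 - 29.174*z^3 + 4.0842*z^2 + 2.494*z + 0.1849)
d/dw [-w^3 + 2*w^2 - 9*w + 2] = -3*w^2 + 4*w - 9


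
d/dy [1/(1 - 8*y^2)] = 16*y/(8*y^2 - 1)^2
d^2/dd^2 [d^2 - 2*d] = 2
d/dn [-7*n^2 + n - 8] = 1 - 14*n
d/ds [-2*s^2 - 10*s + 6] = -4*s - 10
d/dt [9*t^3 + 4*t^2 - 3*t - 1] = 27*t^2 + 8*t - 3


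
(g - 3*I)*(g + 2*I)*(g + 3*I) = g^3 + 2*I*g^2 + 9*g + 18*I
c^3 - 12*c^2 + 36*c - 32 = (c - 8)*(c - 2)^2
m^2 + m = m*(m + 1)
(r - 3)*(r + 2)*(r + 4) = r^3 + 3*r^2 - 10*r - 24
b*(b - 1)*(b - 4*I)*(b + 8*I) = b^4 - b^3 + 4*I*b^3 + 32*b^2 - 4*I*b^2 - 32*b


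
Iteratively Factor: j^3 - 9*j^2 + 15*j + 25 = (j - 5)*(j^2 - 4*j - 5) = (j - 5)*(j + 1)*(j - 5)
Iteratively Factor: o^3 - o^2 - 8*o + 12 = (o - 2)*(o^2 + o - 6) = (o - 2)^2*(o + 3)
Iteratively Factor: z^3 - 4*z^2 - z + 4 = (z - 4)*(z^2 - 1) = (z - 4)*(z - 1)*(z + 1)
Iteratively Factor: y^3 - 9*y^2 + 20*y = (y - 5)*(y^2 - 4*y) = y*(y - 5)*(y - 4)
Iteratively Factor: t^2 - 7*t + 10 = (t - 5)*(t - 2)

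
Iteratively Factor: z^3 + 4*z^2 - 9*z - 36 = (z + 4)*(z^2 - 9) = (z + 3)*(z + 4)*(z - 3)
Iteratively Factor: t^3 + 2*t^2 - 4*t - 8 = (t + 2)*(t^2 - 4) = (t - 2)*(t + 2)*(t + 2)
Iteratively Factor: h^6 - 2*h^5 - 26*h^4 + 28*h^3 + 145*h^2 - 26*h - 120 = (h - 5)*(h^5 + 3*h^4 - 11*h^3 - 27*h^2 + 10*h + 24) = (h - 5)*(h + 1)*(h^4 + 2*h^3 - 13*h^2 - 14*h + 24) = (h - 5)*(h + 1)*(h + 2)*(h^3 - 13*h + 12) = (h - 5)*(h - 3)*(h + 1)*(h + 2)*(h^2 + 3*h - 4) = (h - 5)*(h - 3)*(h - 1)*(h + 1)*(h + 2)*(h + 4)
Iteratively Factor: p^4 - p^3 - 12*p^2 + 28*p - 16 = (p - 2)*(p^3 + p^2 - 10*p + 8) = (p - 2)^2*(p^2 + 3*p - 4) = (p - 2)^2*(p + 4)*(p - 1)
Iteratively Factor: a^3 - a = (a)*(a^2 - 1) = a*(a + 1)*(a - 1)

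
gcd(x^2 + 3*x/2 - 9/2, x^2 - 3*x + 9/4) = x - 3/2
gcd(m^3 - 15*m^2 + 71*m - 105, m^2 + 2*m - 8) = 1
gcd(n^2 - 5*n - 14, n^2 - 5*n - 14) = n^2 - 5*n - 14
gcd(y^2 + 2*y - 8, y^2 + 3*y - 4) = y + 4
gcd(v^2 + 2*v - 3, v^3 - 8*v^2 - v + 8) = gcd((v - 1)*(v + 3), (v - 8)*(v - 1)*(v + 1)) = v - 1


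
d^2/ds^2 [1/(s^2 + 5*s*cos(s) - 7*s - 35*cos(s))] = ((s^2 + 5*s*cos(s) - 7*s - 35*cos(s))*(5*s*cos(s) + 10*sin(s) - 35*cos(s) - 2) + 2*(-5*s*sin(s) + 2*s + 35*sin(s) + 5*cos(s) - 7)^2)/((s - 7)^3*(s + 5*cos(s))^3)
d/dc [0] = 0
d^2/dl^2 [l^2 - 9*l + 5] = 2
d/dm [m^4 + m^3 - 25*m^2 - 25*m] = 4*m^3 + 3*m^2 - 50*m - 25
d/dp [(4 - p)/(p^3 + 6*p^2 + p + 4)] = (-p^3 - 6*p^2 - p + (p - 4)*(3*p^2 + 12*p + 1) - 4)/(p^3 + 6*p^2 + p + 4)^2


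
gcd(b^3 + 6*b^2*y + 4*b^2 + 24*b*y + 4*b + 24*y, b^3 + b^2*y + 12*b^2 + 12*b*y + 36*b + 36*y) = 1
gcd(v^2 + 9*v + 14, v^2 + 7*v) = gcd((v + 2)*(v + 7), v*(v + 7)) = v + 7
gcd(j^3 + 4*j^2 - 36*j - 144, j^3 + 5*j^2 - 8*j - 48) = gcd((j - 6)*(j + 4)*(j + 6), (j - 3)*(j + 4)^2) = j + 4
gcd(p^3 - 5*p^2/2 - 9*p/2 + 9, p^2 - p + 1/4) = 1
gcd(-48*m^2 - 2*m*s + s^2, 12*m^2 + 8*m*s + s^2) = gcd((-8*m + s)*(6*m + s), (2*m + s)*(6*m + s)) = 6*m + s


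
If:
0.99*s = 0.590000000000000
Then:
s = 0.60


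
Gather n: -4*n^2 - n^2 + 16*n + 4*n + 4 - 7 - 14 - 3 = -5*n^2 + 20*n - 20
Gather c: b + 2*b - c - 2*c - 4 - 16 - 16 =3*b - 3*c - 36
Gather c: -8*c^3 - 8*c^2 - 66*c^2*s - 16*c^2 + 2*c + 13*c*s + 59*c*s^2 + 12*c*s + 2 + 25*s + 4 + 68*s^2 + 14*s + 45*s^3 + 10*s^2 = -8*c^3 + c^2*(-66*s - 24) + c*(59*s^2 + 25*s + 2) + 45*s^3 + 78*s^2 + 39*s + 6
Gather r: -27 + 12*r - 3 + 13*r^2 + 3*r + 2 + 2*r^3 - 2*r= 2*r^3 + 13*r^2 + 13*r - 28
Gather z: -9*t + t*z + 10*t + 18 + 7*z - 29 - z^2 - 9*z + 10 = t - z^2 + z*(t - 2) - 1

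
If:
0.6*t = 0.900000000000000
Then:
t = 1.50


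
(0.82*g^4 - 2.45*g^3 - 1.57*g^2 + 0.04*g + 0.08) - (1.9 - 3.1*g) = 0.82*g^4 - 2.45*g^3 - 1.57*g^2 + 3.14*g - 1.82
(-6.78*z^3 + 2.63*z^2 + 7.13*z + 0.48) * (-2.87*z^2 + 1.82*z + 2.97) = 19.4586*z^5 - 19.8877*z^4 - 35.8131*z^3 + 19.4101*z^2 + 22.0497*z + 1.4256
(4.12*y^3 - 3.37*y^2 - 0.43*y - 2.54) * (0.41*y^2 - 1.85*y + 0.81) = 1.6892*y^5 - 9.0037*y^4 + 9.3954*y^3 - 2.9756*y^2 + 4.3507*y - 2.0574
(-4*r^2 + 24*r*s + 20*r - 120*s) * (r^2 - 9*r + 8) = -4*r^4 + 24*r^3*s + 56*r^3 - 336*r^2*s - 212*r^2 + 1272*r*s + 160*r - 960*s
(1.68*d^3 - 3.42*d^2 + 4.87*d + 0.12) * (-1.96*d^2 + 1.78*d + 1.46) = -3.2928*d^5 + 9.6936*d^4 - 13.18*d^3 + 3.4402*d^2 + 7.3238*d + 0.1752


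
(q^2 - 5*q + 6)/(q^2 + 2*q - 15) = (q - 2)/(q + 5)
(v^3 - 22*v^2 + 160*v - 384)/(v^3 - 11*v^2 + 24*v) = (v^2 - 14*v + 48)/(v*(v - 3))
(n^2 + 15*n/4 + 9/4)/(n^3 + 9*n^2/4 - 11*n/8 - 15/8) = 2*(n + 3)/(2*n^2 + 3*n - 5)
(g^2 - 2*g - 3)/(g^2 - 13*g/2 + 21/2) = 2*(g + 1)/(2*g - 7)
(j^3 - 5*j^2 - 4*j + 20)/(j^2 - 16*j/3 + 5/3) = 3*(j^2 - 4)/(3*j - 1)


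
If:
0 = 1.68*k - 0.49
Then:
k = 0.29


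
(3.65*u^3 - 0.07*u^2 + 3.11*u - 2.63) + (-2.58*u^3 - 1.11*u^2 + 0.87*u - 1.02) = 1.07*u^3 - 1.18*u^2 + 3.98*u - 3.65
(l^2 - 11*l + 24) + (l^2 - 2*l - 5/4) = 2*l^2 - 13*l + 91/4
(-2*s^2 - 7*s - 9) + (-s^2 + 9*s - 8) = -3*s^2 + 2*s - 17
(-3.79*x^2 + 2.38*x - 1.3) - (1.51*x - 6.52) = -3.79*x^2 + 0.87*x + 5.22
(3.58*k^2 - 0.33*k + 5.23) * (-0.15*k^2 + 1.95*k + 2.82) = -0.537*k^4 + 7.0305*k^3 + 8.6676*k^2 + 9.2679*k + 14.7486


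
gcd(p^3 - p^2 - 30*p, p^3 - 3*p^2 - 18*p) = p^2 - 6*p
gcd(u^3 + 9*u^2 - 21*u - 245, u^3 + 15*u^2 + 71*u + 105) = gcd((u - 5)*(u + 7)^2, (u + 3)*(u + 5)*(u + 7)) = u + 7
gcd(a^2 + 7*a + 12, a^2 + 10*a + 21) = a + 3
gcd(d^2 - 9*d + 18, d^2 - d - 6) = d - 3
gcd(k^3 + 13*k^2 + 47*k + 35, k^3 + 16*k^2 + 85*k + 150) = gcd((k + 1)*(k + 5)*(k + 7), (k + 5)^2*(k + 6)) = k + 5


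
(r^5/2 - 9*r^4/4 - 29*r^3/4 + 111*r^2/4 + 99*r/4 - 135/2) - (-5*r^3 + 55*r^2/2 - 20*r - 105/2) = r^5/2 - 9*r^4/4 - 9*r^3/4 + r^2/4 + 179*r/4 - 15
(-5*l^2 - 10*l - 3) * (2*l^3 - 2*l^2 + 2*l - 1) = -10*l^5 - 10*l^4 + 4*l^3 - 9*l^2 + 4*l + 3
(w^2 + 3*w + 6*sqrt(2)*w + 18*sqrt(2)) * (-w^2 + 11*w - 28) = -w^4 - 6*sqrt(2)*w^3 + 8*w^3 + 5*w^2 + 48*sqrt(2)*w^2 - 84*w + 30*sqrt(2)*w - 504*sqrt(2)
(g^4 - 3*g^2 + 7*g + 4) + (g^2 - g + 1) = g^4 - 2*g^2 + 6*g + 5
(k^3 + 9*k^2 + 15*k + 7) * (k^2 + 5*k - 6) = k^5 + 14*k^4 + 54*k^3 + 28*k^2 - 55*k - 42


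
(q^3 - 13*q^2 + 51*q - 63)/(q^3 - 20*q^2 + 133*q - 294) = (q^2 - 6*q + 9)/(q^2 - 13*q + 42)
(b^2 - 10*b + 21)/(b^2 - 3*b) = (b - 7)/b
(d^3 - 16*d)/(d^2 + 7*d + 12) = d*(d - 4)/(d + 3)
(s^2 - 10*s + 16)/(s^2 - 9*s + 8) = (s - 2)/(s - 1)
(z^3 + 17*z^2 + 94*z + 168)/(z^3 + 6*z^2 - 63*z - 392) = (z^2 + 10*z + 24)/(z^2 - z - 56)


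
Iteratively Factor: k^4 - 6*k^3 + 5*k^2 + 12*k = (k + 1)*(k^3 - 7*k^2 + 12*k) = (k - 3)*(k + 1)*(k^2 - 4*k) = k*(k - 3)*(k + 1)*(k - 4)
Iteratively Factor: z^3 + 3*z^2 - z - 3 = (z + 1)*(z^2 + 2*z - 3) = (z + 1)*(z + 3)*(z - 1)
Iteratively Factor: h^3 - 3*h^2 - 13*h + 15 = (h - 5)*(h^2 + 2*h - 3) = (h - 5)*(h - 1)*(h + 3)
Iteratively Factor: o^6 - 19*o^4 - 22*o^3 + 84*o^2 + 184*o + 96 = (o + 2)*(o^5 - 2*o^4 - 15*o^3 + 8*o^2 + 68*o + 48) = (o - 4)*(o + 2)*(o^4 + 2*o^3 - 7*o^2 - 20*o - 12) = (o - 4)*(o - 3)*(o + 2)*(o^3 + 5*o^2 + 8*o + 4) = (o - 4)*(o - 3)*(o + 2)^2*(o^2 + 3*o + 2) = (o - 4)*(o - 3)*(o + 2)^3*(o + 1)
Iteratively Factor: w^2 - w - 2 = (w - 2)*(w + 1)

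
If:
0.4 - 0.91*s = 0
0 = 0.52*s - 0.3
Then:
No Solution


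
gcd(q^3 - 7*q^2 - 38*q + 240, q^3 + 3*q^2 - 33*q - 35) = q - 5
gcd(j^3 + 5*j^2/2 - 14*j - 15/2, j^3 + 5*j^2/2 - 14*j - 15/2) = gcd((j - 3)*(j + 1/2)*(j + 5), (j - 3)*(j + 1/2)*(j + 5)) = j^3 + 5*j^2/2 - 14*j - 15/2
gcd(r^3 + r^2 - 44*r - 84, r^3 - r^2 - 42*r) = r^2 - r - 42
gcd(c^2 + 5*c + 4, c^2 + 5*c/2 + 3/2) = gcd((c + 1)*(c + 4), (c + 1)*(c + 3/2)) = c + 1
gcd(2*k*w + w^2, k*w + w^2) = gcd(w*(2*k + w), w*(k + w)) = w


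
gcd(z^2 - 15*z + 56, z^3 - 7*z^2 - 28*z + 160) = z - 8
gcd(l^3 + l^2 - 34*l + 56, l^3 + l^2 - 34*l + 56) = l^3 + l^2 - 34*l + 56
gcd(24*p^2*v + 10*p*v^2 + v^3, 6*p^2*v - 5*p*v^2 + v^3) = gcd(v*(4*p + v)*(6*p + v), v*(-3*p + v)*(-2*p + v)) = v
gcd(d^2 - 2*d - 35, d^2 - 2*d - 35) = d^2 - 2*d - 35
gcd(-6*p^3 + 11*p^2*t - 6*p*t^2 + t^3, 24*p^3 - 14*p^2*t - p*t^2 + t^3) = 6*p^2 - 5*p*t + t^2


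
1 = 1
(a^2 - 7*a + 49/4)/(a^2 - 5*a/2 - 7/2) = (a - 7/2)/(a + 1)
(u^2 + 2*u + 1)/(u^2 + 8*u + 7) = (u + 1)/(u + 7)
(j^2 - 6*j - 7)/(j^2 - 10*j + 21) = (j + 1)/(j - 3)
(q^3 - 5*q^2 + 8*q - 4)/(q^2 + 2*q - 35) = (q^3 - 5*q^2 + 8*q - 4)/(q^2 + 2*q - 35)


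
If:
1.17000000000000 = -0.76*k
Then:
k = -1.54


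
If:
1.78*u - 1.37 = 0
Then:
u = 0.77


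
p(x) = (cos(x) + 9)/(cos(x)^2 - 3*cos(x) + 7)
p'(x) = (2*sin(x)*cos(x) - 3*sin(x))*(cos(x) + 9)/(cos(x)^2 - 3*cos(x) + 7)^2 - sin(x)/(cos(x)^2 - 3*cos(x) + 7)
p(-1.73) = 1.18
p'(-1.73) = 0.65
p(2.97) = 0.73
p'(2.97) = -0.07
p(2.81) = 0.75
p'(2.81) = -0.14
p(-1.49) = 1.34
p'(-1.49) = 0.71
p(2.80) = 0.75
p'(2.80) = -0.15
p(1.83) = 1.12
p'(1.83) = -0.61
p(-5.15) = 1.60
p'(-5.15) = -0.68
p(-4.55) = 1.18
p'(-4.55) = -0.65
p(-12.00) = 1.90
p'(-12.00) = -0.36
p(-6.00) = 1.98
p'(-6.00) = -0.17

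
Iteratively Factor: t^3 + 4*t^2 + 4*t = (t + 2)*(t^2 + 2*t) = t*(t + 2)*(t + 2)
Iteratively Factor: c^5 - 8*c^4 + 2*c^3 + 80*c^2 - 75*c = (c - 5)*(c^4 - 3*c^3 - 13*c^2 + 15*c) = (c - 5)^2*(c^3 + 2*c^2 - 3*c) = c*(c - 5)^2*(c^2 + 2*c - 3) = c*(c - 5)^2*(c + 3)*(c - 1)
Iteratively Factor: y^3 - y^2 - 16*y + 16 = (y + 4)*(y^2 - 5*y + 4) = (y - 4)*(y + 4)*(y - 1)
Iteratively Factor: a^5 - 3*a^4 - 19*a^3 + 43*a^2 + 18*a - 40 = (a - 5)*(a^4 + 2*a^3 - 9*a^2 - 2*a + 8) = (a - 5)*(a + 1)*(a^3 + a^2 - 10*a + 8) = (a - 5)*(a + 1)*(a + 4)*(a^2 - 3*a + 2) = (a - 5)*(a - 2)*(a + 1)*(a + 4)*(a - 1)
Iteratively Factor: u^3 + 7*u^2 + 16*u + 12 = (u + 3)*(u^2 + 4*u + 4) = (u + 2)*(u + 3)*(u + 2)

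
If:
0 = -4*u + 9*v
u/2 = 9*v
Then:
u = 0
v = 0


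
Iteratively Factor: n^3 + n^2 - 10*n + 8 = (n - 1)*(n^2 + 2*n - 8) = (n - 1)*(n + 4)*(n - 2)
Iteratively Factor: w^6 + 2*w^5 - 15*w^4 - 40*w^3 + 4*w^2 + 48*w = (w)*(w^5 + 2*w^4 - 15*w^3 - 40*w^2 + 4*w + 48) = w*(w - 1)*(w^4 + 3*w^3 - 12*w^2 - 52*w - 48) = w*(w - 4)*(w - 1)*(w^3 + 7*w^2 + 16*w + 12) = w*(w - 4)*(w - 1)*(w + 2)*(w^2 + 5*w + 6) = w*(w - 4)*(w - 1)*(w + 2)^2*(w + 3)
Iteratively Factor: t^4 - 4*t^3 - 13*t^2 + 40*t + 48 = (t + 3)*(t^3 - 7*t^2 + 8*t + 16) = (t + 1)*(t + 3)*(t^2 - 8*t + 16) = (t - 4)*(t + 1)*(t + 3)*(t - 4)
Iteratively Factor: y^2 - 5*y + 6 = (y - 2)*(y - 3)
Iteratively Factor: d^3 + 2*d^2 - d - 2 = (d - 1)*(d^2 + 3*d + 2) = (d - 1)*(d + 1)*(d + 2)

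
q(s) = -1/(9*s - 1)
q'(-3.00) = 0.01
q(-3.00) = 0.04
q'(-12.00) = 0.00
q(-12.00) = 0.01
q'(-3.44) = 0.01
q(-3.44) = 0.03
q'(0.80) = 0.23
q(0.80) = -0.16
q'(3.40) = 0.01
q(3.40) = -0.03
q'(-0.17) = 1.41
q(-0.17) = 0.40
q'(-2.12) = 0.02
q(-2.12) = 0.05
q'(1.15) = 0.10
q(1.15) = -0.11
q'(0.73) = 0.29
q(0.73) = -0.18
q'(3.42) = 0.01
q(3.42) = -0.03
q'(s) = 9/(9*s - 1)^2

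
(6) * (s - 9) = 6*s - 54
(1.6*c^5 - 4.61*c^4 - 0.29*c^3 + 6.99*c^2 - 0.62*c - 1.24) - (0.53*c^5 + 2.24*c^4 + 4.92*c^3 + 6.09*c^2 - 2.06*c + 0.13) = 1.07*c^5 - 6.85*c^4 - 5.21*c^3 + 0.9*c^2 + 1.44*c - 1.37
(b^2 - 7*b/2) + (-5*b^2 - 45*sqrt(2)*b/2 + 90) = -4*b^2 - 45*sqrt(2)*b/2 - 7*b/2 + 90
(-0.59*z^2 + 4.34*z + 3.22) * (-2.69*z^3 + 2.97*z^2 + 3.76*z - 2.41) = 1.5871*z^5 - 13.4269*z^4 + 2.0096*z^3 + 27.3037*z^2 + 1.6478*z - 7.7602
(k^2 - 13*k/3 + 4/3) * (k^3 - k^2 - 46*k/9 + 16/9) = k^5 - 16*k^4/3 + 5*k^3/9 + 610*k^2/27 - 392*k/27 + 64/27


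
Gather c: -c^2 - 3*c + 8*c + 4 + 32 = -c^2 + 5*c + 36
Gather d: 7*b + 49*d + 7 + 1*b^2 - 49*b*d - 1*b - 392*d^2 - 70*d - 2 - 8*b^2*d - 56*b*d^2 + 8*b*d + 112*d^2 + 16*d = b^2 + 6*b + d^2*(-56*b - 280) + d*(-8*b^2 - 41*b - 5) + 5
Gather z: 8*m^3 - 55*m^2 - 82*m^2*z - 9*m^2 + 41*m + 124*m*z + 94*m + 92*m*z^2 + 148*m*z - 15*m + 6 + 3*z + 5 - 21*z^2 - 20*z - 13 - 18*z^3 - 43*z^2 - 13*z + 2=8*m^3 - 64*m^2 + 120*m - 18*z^3 + z^2*(92*m - 64) + z*(-82*m^2 + 272*m - 30)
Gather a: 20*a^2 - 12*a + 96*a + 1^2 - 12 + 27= 20*a^2 + 84*a + 16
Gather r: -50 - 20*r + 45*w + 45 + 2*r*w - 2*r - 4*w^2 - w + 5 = r*(2*w - 22) - 4*w^2 + 44*w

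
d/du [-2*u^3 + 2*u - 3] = 2 - 6*u^2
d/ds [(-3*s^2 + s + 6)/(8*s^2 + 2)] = (-4*s^2 - 54*s + 1)/(2*(16*s^4 + 8*s^2 + 1))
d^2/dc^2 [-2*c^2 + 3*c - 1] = -4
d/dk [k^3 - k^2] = k*(3*k - 2)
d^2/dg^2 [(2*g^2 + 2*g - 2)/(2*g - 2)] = 2/(g^3 - 3*g^2 + 3*g - 1)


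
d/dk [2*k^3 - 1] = 6*k^2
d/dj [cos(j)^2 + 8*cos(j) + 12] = -2*(cos(j) + 4)*sin(j)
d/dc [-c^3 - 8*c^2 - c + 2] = -3*c^2 - 16*c - 1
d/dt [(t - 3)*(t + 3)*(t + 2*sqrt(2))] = 3*t^2 + 4*sqrt(2)*t - 9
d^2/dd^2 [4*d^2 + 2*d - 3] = 8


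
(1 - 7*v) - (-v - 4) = 5 - 6*v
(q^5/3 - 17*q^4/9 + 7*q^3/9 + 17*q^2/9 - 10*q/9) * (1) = q^5/3 - 17*q^4/9 + 7*q^3/9 + 17*q^2/9 - 10*q/9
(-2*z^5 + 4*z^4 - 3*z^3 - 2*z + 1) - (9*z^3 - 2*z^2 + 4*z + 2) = -2*z^5 + 4*z^4 - 12*z^3 + 2*z^2 - 6*z - 1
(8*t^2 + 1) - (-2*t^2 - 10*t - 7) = 10*t^2 + 10*t + 8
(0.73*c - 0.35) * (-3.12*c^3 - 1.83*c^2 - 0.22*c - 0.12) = -2.2776*c^4 - 0.2439*c^3 + 0.4799*c^2 - 0.0106*c + 0.042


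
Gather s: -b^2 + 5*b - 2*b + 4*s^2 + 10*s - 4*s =-b^2 + 3*b + 4*s^2 + 6*s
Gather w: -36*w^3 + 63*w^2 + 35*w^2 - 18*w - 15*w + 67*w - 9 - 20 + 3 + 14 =-36*w^3 + 98*w^2 + 34*w - 12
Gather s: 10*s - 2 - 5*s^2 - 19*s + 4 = -5*s^2 - 9*s + 2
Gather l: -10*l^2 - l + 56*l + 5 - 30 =-10*l^2 + 55*l - 25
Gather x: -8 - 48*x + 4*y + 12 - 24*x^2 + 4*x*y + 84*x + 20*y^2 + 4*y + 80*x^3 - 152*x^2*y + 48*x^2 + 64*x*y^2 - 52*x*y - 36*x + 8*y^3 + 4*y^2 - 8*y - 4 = 80*x^3 + x^2*(24 - 152*y) + x*(64*y^2 - 48*y) + 8*y^3 + 24*y^2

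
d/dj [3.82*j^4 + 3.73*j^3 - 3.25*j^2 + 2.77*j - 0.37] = 15.28*j^3 + 11.19*j^2 - 6.5*j + 2.77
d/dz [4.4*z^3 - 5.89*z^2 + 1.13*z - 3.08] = 13.2*z^2 - 11.78*z + 1.13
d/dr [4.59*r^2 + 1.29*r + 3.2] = 9.18*r + 1.29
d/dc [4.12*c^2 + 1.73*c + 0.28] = 8.24*c + 1.73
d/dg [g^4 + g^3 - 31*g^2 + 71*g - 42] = 4*g^3 + 3*g^2 - 62*g + 71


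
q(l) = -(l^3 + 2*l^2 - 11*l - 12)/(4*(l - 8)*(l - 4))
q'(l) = -(3*l^2 + 4*l - 11)/(4*(l - 8)*(l - 4)) + (l^3 + 2*l^2 - 11*l - 12)/(4*(l - 8)*(l - 4)^2) + (l^3 + 2*l^2 - 11*l - 12)/(4*(l - 8)^2*(l - 4))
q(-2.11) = -0.04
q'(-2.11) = 0.01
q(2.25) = 0.38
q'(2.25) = -0.05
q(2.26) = 0.38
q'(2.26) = -0.05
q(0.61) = 0.18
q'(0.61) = 0.15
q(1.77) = 0.35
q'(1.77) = 0.12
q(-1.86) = -0.04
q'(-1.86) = 0.02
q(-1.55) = -0.03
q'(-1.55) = 0.04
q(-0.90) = 0.01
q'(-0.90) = 0.07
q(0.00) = 0.09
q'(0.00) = 0.12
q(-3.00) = -0.04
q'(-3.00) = -0.02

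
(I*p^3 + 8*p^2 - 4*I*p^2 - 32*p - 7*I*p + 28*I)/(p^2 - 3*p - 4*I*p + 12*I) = (I*p^3 + 4*p^2*(2 - I) - p*(32 + 7*I) + 28*I)/(p^2 - p*(3 + 4*I) + 12*I)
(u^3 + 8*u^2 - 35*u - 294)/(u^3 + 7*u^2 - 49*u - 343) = (u - 6)/(u - 7)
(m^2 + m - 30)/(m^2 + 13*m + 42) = (m - 5)/(m + 7)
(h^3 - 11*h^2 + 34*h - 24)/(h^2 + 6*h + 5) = (h^3 - 11*h^2 + 34*h - 24)/(h^2 + 6*h + 5)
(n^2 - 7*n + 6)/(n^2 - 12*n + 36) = (n - 1)/(n - 6)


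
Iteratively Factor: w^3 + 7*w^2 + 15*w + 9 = (w + 3)*(w^2 + 4*w + 3) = (w + 1)*(w + 3)*(w + 3)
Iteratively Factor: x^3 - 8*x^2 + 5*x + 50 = (x - 5)*(x^2 - 3*x - 10) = (x - 5)^2*(x + 2)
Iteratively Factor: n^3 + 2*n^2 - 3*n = (n + 3)*(n^2 - n) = (n - 1)*(n + 3)*(n)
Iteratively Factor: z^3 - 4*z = (z)*(z^2 - 4) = z*(z + 2)*(z - 2)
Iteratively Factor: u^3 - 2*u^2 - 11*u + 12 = (u - 1)*(u^2 - u - 12) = (u - 1)*(u + 3)*(u - 4)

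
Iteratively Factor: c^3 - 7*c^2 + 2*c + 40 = (c + 2)*(c^2 - 9*c + 20) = (c - 5)*(c + 2)*(c - 4)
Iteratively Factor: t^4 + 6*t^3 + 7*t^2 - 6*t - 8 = (t + 2)*(t^3 + 4*t^2 - t - 4) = (t - 1)*(t + 2)*(t^2 + 5*t + 4) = (t - 1)*(t + 2)*(t + 4)*(t + 1)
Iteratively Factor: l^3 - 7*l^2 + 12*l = (l)*(l^2 - 7*l + 12) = l*(l - 3)*(l - 4)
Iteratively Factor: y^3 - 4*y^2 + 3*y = (y)*(y^2 - 4*y + 3) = y*(y - 3)*(y - 1)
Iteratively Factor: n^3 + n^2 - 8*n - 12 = (n + 2)*(n^2 - n - 6) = (n + 2)^2*(n - 3)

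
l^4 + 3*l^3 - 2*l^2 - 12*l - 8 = (l - 2)*(l + 1)*(l + 2)^2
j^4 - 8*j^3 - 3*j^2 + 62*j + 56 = (j - 7)*(j - 4)*(j + 1)*(j + 2)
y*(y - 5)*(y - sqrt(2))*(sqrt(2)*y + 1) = sqrt(2)*y^4 - 5*sqrt(2)*y^3 - y^3 - sqrt(2)*y^2 + 5*y^2 + 5*sqrt(2)*y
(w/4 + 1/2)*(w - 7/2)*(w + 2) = w^3/4 + w^2/8 - 5*w/2 - 7/2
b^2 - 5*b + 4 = (b - 4)*(b - 1)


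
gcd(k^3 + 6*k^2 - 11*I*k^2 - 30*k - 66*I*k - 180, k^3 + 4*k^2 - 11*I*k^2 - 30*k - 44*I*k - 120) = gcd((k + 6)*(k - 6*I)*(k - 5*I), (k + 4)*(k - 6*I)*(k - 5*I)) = k^2 - 11*I*k - 30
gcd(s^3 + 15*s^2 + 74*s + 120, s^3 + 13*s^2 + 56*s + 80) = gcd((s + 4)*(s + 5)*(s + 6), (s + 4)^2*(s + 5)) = s^2 + 9*s + 20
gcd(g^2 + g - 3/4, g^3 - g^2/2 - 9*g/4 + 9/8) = g^2 + g - 3/4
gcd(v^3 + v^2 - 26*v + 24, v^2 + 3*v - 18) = v + 6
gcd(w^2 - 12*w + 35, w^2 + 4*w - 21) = 1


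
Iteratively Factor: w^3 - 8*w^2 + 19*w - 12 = (w - 4)*(w^2 - 4*w + 3) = (w - 4)*(w - 3)*(w - 1)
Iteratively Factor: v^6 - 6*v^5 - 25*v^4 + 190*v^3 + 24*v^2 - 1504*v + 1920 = (v + 4)*(v^5 - 10*v^4 + 15*v^3 + 130*v^2 - 496*v + 480) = (v - 2)*(v + 4)*(v^4 - 8*v^3 - v^2 + 128*v - 240) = (v - 2)*(v + 4)^2*(v^3 - 12*v^2 + 47*v - 60) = (v - 4)*(v - 2)*(v + 4)^2*(v^2 - 8*v + 15) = (v - 5)*(v - 4)*(v - 2)*(v + 4)^2*(v - 3)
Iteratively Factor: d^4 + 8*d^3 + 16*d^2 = (d)*(d^3 + 8*d^2 + 16*d) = d*(d + 4)*(d^2 + 4*d) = d^2*(d + 4)*(d + 4)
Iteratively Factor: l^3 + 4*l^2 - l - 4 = (l + 1)*(l^2 + 3*l - 4) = (l - 1)*(l + 1)*(l + 4)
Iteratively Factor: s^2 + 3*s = (s + 3)*(s)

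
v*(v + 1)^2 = v^3 + 2*v^2 + v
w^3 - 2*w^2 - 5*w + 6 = (w - 3)*(w - 1)*(w + 2)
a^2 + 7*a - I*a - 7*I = (a + 7)*(a - I)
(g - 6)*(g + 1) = g^2 - 5*g - 6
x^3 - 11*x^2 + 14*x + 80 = (x - 8)*(x - 5)*(x + 2)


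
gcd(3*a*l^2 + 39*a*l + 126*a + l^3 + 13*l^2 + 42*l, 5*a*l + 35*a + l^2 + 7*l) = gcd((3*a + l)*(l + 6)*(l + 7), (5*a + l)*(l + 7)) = l + 7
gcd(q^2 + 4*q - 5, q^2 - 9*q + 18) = 1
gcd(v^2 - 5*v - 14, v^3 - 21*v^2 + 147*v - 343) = v - 7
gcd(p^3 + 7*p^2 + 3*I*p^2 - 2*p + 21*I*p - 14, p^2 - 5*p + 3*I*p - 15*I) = 1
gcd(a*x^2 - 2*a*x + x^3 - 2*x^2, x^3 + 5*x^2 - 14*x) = x^2 - 2*x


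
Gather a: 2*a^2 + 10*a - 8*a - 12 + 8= 2*a^2 + 2*a - 4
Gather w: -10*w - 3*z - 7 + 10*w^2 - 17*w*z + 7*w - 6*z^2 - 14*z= 10*w^2 + w*(-17*z - 3) - 6*z^2 - 17*z - 7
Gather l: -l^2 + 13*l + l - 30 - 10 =-l^2 + 14*l - 40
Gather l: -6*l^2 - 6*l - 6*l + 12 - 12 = -6*l^2 - 12*l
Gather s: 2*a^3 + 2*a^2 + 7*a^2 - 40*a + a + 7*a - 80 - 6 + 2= 2*a^3 + 9*a^2 - 32*a - 84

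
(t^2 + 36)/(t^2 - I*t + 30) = (t + 6*I)/(t + 5*I)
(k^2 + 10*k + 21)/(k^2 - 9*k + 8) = (k^2 + 10*k + 21)/(k^2 - 9*k + 8)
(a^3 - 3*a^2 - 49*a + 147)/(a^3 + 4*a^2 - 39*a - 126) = (a^2 - 10*a + 21)/(a^2 - 3*a - 18)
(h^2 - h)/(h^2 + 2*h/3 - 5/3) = 3*h/(3*h + 5)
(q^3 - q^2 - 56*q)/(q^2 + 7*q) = q - 8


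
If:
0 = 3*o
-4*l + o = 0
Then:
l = 0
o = 0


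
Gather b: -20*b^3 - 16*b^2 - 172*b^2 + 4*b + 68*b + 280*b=-20*b^3 - 188*b^2 + 352*b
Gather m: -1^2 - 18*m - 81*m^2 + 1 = -81*m^2 - 18*m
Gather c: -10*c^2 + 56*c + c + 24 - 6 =-10*c^2 + 57*c + 18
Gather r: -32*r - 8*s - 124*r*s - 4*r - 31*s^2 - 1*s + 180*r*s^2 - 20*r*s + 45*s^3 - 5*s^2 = r*(180*s^2 - 144*s - 36) + 45*s^3 - 36*s^2 - 9*s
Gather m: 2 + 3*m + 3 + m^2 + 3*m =m^2 + 6*m + 5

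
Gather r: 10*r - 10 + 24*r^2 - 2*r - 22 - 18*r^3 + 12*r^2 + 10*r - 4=-18*r^3 + 36*r^2 + 18*r - 36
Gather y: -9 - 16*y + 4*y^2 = 4*y^2 - 16*y - 9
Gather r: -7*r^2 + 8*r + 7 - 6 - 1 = -7*r^2 + 8*r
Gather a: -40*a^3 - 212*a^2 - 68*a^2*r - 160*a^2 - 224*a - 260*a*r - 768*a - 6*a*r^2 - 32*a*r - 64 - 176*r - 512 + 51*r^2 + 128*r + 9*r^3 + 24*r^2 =-40*a^3 + a^2*(-68*r - 372) + a*(-6*r^2 - 292*r - 992) + 9*r^3 + 75*r^2 - 48*r - 576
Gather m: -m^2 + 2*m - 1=-m^2 + 2*m - 1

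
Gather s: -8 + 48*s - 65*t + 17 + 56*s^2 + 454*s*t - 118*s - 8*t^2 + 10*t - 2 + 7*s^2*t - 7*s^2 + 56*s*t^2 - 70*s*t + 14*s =s^2*(7*t + 49) + s*(56*t^2 + 384*t - 56) - 8*t^2 - 55*t + 7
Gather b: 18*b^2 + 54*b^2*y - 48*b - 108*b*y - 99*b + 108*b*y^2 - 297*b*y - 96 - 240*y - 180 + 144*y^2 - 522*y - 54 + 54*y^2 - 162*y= b^2*(54*y + 18) + b*(108*y^2 - 405*y - 147) + 198*y^2 - 924*y - 330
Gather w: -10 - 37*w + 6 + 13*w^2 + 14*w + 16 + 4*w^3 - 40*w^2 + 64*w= 4*w^3 - 27*w^2 + 41*w + 12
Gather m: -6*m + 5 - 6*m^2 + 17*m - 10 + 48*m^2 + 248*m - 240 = 42*m^2 + 259*m - 245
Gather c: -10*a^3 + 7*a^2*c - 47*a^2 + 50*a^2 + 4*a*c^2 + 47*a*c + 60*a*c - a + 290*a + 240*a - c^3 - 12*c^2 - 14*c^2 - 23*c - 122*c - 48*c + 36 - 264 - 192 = -10*a^3 + 3*a^2 + 529*a - c^3 + c^2*(4*a - 26) + c*(7*a^2 + 107*a - 193) - 420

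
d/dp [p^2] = 2*p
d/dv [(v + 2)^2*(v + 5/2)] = (v + 2)*(3*v + 7)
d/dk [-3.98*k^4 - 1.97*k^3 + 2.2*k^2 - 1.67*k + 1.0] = -15.92*k^3 - 5.91*k^2 + 4.4*k - 1.67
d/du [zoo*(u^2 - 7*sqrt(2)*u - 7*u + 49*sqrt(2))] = nan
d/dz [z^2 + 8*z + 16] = 2*z + 8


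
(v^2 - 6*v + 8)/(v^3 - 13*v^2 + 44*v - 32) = (v - 2)/(v^2 - 9*v + 8)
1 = 1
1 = 1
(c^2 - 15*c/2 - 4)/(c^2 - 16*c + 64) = (c + 1/2)/(c - 8)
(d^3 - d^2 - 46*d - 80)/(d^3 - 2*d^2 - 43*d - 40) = (d + 2)/(d + 1)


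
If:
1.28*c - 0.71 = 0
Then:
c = 0.55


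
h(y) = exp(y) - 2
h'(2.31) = 10.07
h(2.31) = 8.07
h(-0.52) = -1.41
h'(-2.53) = 0.08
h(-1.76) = -1.83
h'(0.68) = 1.97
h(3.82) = 43.60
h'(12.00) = 162754.79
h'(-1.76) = 0.17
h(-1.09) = -1.66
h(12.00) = 162752.79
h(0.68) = -0.03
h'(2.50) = 12.18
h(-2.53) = -1.92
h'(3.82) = 45.60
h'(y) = exp(y)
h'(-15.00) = 0.00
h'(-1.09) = 0.34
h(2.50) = 10.18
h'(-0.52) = 0.59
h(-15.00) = -2.00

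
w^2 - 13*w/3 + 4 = (w - 3)*(w - 4/3)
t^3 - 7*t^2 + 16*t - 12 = (t - 3)*(t - 2)^2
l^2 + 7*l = l*(l + 7)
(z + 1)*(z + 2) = z^2 + 3*z + 2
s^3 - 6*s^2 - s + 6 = (s - 6)*(s - 1)*(s + 1)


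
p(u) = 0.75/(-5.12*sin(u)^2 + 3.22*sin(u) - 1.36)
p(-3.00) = -0.39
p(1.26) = -0.26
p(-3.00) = -0.39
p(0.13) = -0.73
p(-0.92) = -0.10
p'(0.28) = -0.38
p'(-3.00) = 0.94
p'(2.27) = -0.62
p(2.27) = -0.40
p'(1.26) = 0.17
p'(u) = 0.75*(10.24*sin(u)*cos(u) - 3.22*cos(u))/(-5.12*sin(u)^2 + 3.22*sin(u) - 1.36)^2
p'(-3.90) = -0.85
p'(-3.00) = 0.94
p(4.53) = -0.08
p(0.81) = -0.44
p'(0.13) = -1.33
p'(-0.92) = -0.10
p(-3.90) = -0.48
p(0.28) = -0.87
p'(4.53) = 0.02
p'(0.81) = 0.74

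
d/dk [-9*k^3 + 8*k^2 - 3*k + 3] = -27*k^2 + 16*k - 3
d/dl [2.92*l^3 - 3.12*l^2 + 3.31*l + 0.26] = 8.76*l^2 - 6.24*l + 3.31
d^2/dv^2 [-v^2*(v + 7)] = -6*v - 14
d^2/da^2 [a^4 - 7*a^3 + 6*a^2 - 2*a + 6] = 12*a^2 - 42*a + 12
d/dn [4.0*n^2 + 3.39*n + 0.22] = 8.0*n + 3.39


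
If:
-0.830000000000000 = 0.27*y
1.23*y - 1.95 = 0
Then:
No Solution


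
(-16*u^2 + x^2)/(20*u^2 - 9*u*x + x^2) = (4*u + x)/(-5*u + x)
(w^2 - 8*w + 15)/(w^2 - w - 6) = (w - 5)/(w + 2)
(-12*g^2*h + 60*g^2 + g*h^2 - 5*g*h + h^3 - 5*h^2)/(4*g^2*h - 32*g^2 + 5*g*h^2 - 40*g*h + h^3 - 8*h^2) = (-3*g*h + 15*g + h^2 - 5*h)/(g*h - 8*g + h^2 - 8*h)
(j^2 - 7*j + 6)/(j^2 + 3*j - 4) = (j - 6)/(j + 4)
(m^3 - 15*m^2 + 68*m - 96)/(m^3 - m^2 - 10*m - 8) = (m^2 - 11*m + 24)/(m^2 + 3*m + 2)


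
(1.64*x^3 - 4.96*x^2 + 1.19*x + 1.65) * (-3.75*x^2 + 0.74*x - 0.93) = -6.15*x^5 + 19.8136*x^4 - 9.6581*x^3 - 0.6941*x^2 + 0.1143*x - 1.5345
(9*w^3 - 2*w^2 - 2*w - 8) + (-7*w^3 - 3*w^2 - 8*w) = 2*w^3 - 5*w^2 - 10*w - 8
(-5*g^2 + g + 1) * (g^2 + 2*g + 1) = -5*g^4 - 9*g^3 - 2*g^2 + 3*g + 1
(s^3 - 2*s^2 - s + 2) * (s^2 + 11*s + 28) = s^5 + 9*s^4 + 5*s^3 - 65*s^2 - 6*s + 56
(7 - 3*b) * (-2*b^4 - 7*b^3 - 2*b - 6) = 6*b^5 + 7*b^4 - 49*b^3 + 6*b^2 + 4*b - 42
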